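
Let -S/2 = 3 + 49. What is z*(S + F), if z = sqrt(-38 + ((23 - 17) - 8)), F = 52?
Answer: -104*I*sqrt(10) ≈ -328.88*I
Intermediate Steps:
S = -104 (S = -2*(3 + 49) = -2*52 = -104)
z = 2*I*sqrt(10) (z = sqrt(-38 + (6 - 8)) = sqrt(-38 - 2) = sqrt(-40) = 2*I*sqrt(10) ≈ 6.3246*I)
z*(S + F) = (2*I*sqrt(10))*(-104 + 52) = (2*I*sqrt(10))*(-52) = -104*I*sqrt(10)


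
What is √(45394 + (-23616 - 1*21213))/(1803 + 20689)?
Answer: √565/22492 ≈ 0.0010568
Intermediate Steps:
√(45394 + (-23616 - 1*21213))/(1803 + 20689) = √(45394 + (-23616 - 21213))/22492 = √(45394 - 44829)*(1/22492) = √565*(1/22492) = √565/22492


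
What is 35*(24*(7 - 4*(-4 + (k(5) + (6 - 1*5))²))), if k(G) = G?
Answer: -101640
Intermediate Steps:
35*(24*(7 - 4*(-4 + (k(5) + (6 - 1*5))²))) = 35*(24*(7 - 4*(-4 + (5 + (6 - 1*5))²))) = 35*(24*(7 - 4*(-4 + (5 + (6 - 5))²))) = 35*(24*(7 - 4*(-4 + (5 + 1)²))) = 35*(24*(7 - 4*(-4 + 6²))) = 35*(24*(7 - 4*(-4 + 36))) = 35*(24*(7 - 4*32)) = 35*(24*(7 - 128)) = 35*(24*(-121)) = 35*(-2904) = -101640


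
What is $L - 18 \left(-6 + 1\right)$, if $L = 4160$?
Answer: $4250$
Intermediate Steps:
$L - 18 \left(-6 + 1\right) = 4160 - 18 \left(-6 + 1\right) = 4160 - -90 = 4160 + 90 = 4250$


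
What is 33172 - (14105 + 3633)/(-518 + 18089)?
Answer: 582847474/17571 ≈ 33171.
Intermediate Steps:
33172 - (14105 + 3633)/(-518 + 18089) = 33172 - 17738/17571 = 582847474/17571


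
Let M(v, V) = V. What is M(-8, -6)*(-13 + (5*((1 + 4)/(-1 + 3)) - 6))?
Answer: 39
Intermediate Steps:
M(-8, -6)*(-13 + (5*((1 + 4)/(-1 + 3)) - 6)) = -6*(-13 + (5*((1 + 4)/(-1 + 3)) - 6)) = -6*(-13 + (5*(5/2) - 6)) = -6*(-13 + (25/2 - 6)) = -6*(-13 + 13/2) = -6*(-13/2) = 39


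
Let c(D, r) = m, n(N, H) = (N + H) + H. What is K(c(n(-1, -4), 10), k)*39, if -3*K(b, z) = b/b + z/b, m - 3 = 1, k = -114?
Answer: 715/2 ≈ 357.50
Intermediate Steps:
m = 4 (m = 3 + 1 = 4)
n(N, H) = N + 2*H (n(N, H) = (H + N) + H = N + 2*H)
c(D, r) = 4
K(b, z) = -⅓ - z/(3*b) (K(b, z) = -(b/b + z/b)/3 = -(1 + z/b)/3 = -⅓ - z/(3*b))
K(c(n(-1, -4), 10), k)*39 = ((⅓)*(-1*4 - 1*(-114))/4)*39 = ((⅓)*(¼)*(-4 + 114))*39 = ((⅓)*(¼)*110)*39 = (55/6)*39 = 715/2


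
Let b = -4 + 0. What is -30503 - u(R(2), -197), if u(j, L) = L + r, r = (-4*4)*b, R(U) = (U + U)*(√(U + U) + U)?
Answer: -30370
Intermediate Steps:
b = -4
R(U) = 2*U*(U + √2*√U) (R(U) = (2*U)*(√(2*U) + U) = (2*U)*(√2*√U + U) = (2*U)*(U + √2*√U) = 2*U*(U + √2*√U))
r = 64 (r = -4*4*(-4) = -16*(-4) = 64)
u(j, L) = 64 + L (u(j, L) = L + 64 = 64 + L)
-30503 - u(R(2), -197) = -30503 - (64 - 197) = -30503 - 1*(-133) = -30503 + 133 = -30370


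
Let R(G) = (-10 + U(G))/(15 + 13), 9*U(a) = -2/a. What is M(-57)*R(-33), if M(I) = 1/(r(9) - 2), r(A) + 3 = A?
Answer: -53/594 ≈ -0.089226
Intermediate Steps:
r(A) = -3 + A
U(a) = -2/(9*a) (U(a) = (-2/a)/9 = -2/(9*a))
R(G) = -5/14 - 1/(126*G) (R(G) = (-10 - 2/(9*G))/(15 + 13) = (-10 - 2/(9*G))/28 = (-10 - 2/(9*G))*(1/28) = -5/14 - 1/(126*G))
M(I) = 1/4 (M(I) = 1/((-3 + 9) - 2) = 1/(6 - 2) = 1/4)
M(-57)*R(-33) = ((1/126)*(-1 - 45*(-33))/(-33))/4 = ((1/126)*(-1/33)*(-1 + 1485))/4 = ((1/126)*(-1/33)*1484)/4 = (1/4)*(-106/297) = -53/594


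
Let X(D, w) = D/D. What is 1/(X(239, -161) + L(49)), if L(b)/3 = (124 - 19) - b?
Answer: 1/169 ≈ 0.0059172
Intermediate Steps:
X(D, w) = 1
L(b) = 315 - 3*b (L(b) = 3*((124 - 19) - b) = 3*(105 - b) = 315 - 3*b)
1/(X(239, -161) + L(49)) = 1/(1 + (315 - 3*49)) = 1/(1 + (315 - 147)) = 1/(1 + 168) = 1/169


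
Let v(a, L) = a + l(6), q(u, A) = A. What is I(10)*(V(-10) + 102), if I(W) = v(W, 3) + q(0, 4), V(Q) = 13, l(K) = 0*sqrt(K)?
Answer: 1610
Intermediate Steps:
l(K) = 0
v(a, L) = a (v(a, L) = a + 0 = a)
I(W) = 4 + W (I(W) = W + 4 = 4 + W)
I(10)*(V(-10) + 102) = (4 + 10)*(13 + 102) = 14*115 = 1610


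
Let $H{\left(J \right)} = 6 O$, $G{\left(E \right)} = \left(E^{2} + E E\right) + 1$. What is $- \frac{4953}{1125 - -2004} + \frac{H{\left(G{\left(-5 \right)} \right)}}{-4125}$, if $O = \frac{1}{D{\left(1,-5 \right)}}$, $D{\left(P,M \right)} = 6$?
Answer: $- \frac{6811418}{4302375} \approx -1.5832$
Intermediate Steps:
$G{\left(E \right)} = 1 + 2 E^{2}$ ($G{\left(E \right)} = \left(E^{2} + E^{2}\right) + 1 = 2 E^{2} + 1 = 1 + 2 E^{2}$)
$O = \frac{1}{6} \approx 0.16667$
$H{\left(J \right)} = 1$ ($H{\left(J \right)} = 6 \cdot \frac{1}{6} = 1$)
$- \frac{4953}{1125 - -2004} + \frac{H{\left(G{\left(-5 \right)} \right)}}{-4125} = - \frac{4953}{1125 - -2004} + 1 \frac{1}{-4125} = - \frac{4953}{1125 + 2004} + 1 \left(- \frac{1}{4125}\right) = - \frac{4953}{3129} - \frac{1}{4125} = \left(-4953\right) \frac{1}{3129} - \frac{1}{4125} = - \frac{1651}{1043} - \frac{1}{4125} = - \frac{6811418}{4302375}$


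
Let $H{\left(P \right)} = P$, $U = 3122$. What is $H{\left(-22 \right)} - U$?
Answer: $-3144$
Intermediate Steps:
$H{\left(-22 \right)} - U = -22 - 3122 = -3144$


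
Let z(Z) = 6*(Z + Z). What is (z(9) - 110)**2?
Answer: 4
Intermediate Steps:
z(Z) = 12*Z (z(Z) = 6*(2*Z) = 12*Z)
(z(9) - 110)**2 = (12*9 - 110)**2 = (108 - 110)**2 = (-2)**2 = 4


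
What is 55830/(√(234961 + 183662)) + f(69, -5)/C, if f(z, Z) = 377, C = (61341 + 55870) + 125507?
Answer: 377/242718 + 18610*√418623/139541 ≈ 86.291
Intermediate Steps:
C = 242718 (C = 117211 + 125507 = 242718)
55830/(√(234961 + 183662)) + f(69, -5)/C = 55830/(√(234961 + 183662)) + 377/242718 = 55830/(√418623) + 377*(1/242718) = 55830*(√418623/418623) + 377/242718 = 18610*√418623/139541 + 377/242718 = 377/242718 + 18610*√418623/139541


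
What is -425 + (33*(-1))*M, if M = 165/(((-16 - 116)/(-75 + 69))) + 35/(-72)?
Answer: -15755/24 ≈ -656.46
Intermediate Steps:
M = 505/72 (M = 165/((-132/(-6))) + 35*(-1/72) = 165/((-132*(-⅙))) - 35/72 = 165/22 - 35/72 = 165*(1/22) - 35/72 = 15/2 - 35/72 = 505/72 ≈ 7.0139)
-425 + (33*(-1))*M = -425 + (33*(-1))*(505/72) = -425 - 33*505/72 = -425 - 5555/24 = -15755/24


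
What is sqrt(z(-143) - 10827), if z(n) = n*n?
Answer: sqrt(9622) ≈ 98.092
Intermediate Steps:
z(n) = n**2
sqrt(z(-143) - 10827) = sqrt((-143)**2 - 10827) = sqrt(20449 - 10827) = sqrt(9622)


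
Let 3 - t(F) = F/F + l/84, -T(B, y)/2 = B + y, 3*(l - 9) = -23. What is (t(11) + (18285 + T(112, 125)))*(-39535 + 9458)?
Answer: -33752950786/63 ≈ -5.3576e+8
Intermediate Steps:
l = 4/3 (l = 9 + (1/3)*(-23) = 9 - 23/3 = 4/3 ≈ 1.3333)
T(B, y) = -2*B - 2*y (T(B, y) = -2*(B + y) = -2*B - 2*y)
t(F) = 125/63 (t(F) = 3 - (F/F + (4/3)/84) = 3 - (1 + (4/3)*(1/84)) = 3 - (1 + 1/63) = 3 - 1*64/63 = 3 - 64/63 = 125/63)
(t(11) + (18285 + T(112, 125)))*(-39535 + 9458) = (125/63 + (18285 + (-2*112 - 2*125)))*(-39535 + 9458) = (125/63 + (18285 + (-224 - 250)))*(-30077) = (125/63 + (18285 - 474))*(-30077) = (125/63 + 17811)*(-30077) = (1122218/63)*(-30077) = -33752950786/63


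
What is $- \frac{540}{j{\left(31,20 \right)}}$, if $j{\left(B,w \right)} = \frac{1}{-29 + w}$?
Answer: $4860$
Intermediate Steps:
$- \frac{540}{j{\left(31,20 \right)}} = - \frac{540}{\frac{1}{-29 + 20}} = - \frac{540}{\frac{1}{-9}} = - \frac{540}{- \frac{1}{9}} = \left(-540\right) \left(-9\right) = 4860$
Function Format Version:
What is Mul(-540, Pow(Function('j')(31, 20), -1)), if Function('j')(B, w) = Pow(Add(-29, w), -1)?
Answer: 4860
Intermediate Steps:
Mul(-540, Pow(Function('j')(31, 20), -1)) = Mul(-540, Pow(Pow(Add(-29, 20), -1), -1)) = Mul(-540, Pow(Pow(-9, -1), -1)) = Mul(-540, Pow(Rational(-1, 9), -1)) = Mul(-540, -9) = 4860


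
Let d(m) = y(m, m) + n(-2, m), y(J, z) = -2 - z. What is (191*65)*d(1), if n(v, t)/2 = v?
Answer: -86905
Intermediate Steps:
n(v, t) = 2*v
d(m) = -6 - m (d(m) = (-2 - m) + 2*(-2) = (-2 - m) - 4 = -6 - m)
(191*65)*d(1) = (191*65)*(-6 - 1*1) = 12415*(-6 - 1) = 12415*(-7) = -86905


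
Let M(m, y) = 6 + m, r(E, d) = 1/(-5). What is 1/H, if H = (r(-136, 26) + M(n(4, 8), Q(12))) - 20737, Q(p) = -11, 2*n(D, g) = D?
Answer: -5/103646 ≈ -4.8241e-5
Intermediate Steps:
n(D, g) = D/2
r(E, d) = -1/5
H = -103646/5 (H = (-1/5 + (6 + (1/2)*4)) - 20737 = (-1/5 + (6 + 2)) - 20737 = (-1/5 + 8) - 20737 = 39/5 - 20737 = -103646/5 ≈ -20729.)
1/H = 1/(-103646/5) = -5/103646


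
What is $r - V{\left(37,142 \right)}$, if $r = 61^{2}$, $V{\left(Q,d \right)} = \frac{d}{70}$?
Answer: $\frac{130164}{35} \approx 3719.0$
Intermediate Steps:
$V{\left(Q,d \right)} = \frac{d}{70}$ ($V{\left(Q,d \right)} = d \frac{1}{70} = \frac{d}{70}$)
$r = 3721$
$r - V{\left(37,142 \right)} = 3721 - \frac{1}{70} \cdot 142 = 3721 - \frac{71}{35} = \frac{130164}{35}$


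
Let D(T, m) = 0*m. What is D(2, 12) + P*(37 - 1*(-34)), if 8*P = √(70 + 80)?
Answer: 355*√6/8 ≈ 108.70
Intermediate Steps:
P = 5*√6/8 (P = √(70 + 80)/8 = √150/8 = (5*√6)/8 = 5*√6/8 ≈ 1.5309)
D(T, m) = 0
D(2, 12) + P*(37 - 1*(-34)) = 0 + (5*√6/8)*(37 - 1*(-34)) = 0 + (5*√6/8)*(37 + 34) = 0 + (5*√6/8)*71 = 0 + 355*√6/8 = 355*√6/8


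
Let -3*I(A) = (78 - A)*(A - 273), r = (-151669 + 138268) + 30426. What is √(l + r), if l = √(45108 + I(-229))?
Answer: √(153225 + 3*√868314)/3 ≈ 131.66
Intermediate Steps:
r = 17025 (r = -13401 + 30426 = 17025)
I(A) = -(-273 + A)*(78 - A)/3 (I(A) = -(78 - A)*(A - 273)/3 = -(78 - A)*(-273 + A)/3 = -(-273 + A)*(78 - A)/3)
l = √868314/3 (l = √(45108 + (7098 - 117*(-229) + (⅓)*(-229)²)) = √(45108 + (7098 + 26793 + (⅓)*52441)) = √(45108 + (7098 + 26793 + 52441/3)) = √(45108 + 154114/3) = √(289438/3) = √868314/3 ≈ 310.61)
√(l + r) = √(√868314/3 + 17025) = √(17025 + √868314/3)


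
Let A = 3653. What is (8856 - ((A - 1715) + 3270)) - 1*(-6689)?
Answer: 10337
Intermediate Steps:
(8856 - ((A - 1715) + 3270)) - 1*(-6689) = (8856 - ((3653 - 1715) + 3270)) - 1*(-6689) = (8856 - (1938 + 3270)) + 6689 = (8856 - 1*5208) + 6689 = (8856 - 5208) + 6689 = 3648 + 6689 = 10337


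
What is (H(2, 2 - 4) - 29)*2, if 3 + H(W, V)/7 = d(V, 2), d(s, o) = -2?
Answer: -128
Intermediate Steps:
H(W, V) = -35 (H(W, V) = -21 + 7*(-2) = -21 - 14 = -35)
(H(2, 2 - 4) - 29)*2 = (-35 - 29)*2 = -64*2 = -128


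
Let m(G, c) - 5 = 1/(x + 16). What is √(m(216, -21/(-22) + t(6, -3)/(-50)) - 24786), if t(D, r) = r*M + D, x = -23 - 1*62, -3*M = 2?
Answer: I*√117982410/69 ≈ 157.42*I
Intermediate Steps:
M = -⅔ (M = -⅓*2 = -⅔ ≈ -0.66667)
x = -85 (x = -23 - 62 = -85)
t(D, r) = D - 2*r/3 (t(D, r) = r*(-⅔) + D = -2*r/3 + D = D - 2*r/3)
m(G, c) = 344/69 (m(G, c) = 5 + 1/(-85 + 16) = 5 + 1/(-69) = 5 - 1/69 = 344/69)
√(m(216, -21/(-22) + t(6, -3)/(-50)) - 24786) = √(344/69 - 24786) = √(-1709890/69) = I*√117982410/69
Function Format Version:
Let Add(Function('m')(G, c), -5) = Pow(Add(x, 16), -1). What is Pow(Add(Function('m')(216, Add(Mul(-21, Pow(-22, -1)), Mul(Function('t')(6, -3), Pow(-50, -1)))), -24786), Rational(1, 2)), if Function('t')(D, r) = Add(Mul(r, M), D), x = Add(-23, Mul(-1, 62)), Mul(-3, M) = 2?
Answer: Mul(Rational(1, 69), I, Pow(117982410, Rational(1, 2))) ≈ Mul(157.42, I)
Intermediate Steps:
M = Rational(-2, 3) (M = Mul(Rational(-1, 3), 2) = Rational(-2, 3) ≈ -0.66667)
x = -85 (x = Add(-23, -62) = -85)
Function('t')(D, r) = Add(D, Mul(Rational(-2, 3), r)) (Function('t')(D, r) = Add(Mul(r, Rational(-2, 3)), D) = Add(Mul(Rational(-2, 3), r), D) = Add(D, Mul(Rational(-2, 3), r)))
Function('m')(G, c) = Rational(344, 69) (Function('m')(G, c) = Add(5, Pow(Add(-85, 16), -1)) = Add(5, Pow(-69, -1)) = Add(5, Rational(-1, 69)) = Rational(344, 69))
Pow(Add(Function('m')(216, Add(Mul(-21, Pow(-22, -1)), Mul(Function('t')(6, -3), Pow(-50, -1)))), -24786), Rational(1, 2)) = Pow(Add(Rational(344, 69), -24786), Rational(1, 2)) = Pow(Rational(-1709890, 69), Rational(1, 2)) = Mul(Rational(1, 69), I, Pow(117982410, Rational(1, 2)))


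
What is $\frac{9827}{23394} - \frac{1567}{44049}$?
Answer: $\frac{132070375}{343494102} \approx 0.38449$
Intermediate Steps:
$\frac{9827}{23394} - \frac{1567}{44049} = \frac{132070375}{343494102}$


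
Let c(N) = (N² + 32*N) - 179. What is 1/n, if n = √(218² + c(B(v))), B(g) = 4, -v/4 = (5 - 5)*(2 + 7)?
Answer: √281/3653 ≈ 0.0045888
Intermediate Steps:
v = 0 (v = -4*(5 - 5)*(2 + 7) = -0*9 = -4*0 = 0)
c(N) = -179 + N² + 32*N
n = 13*√281 (n = √(218² + (-179 + 4² + 32*4)) = √(47524 + (-179 + 16 + 128)) = √(47524 - 35) = √47489 = 13*√281 ≈ 217.92)
1/n = 1/(13*√281) = √281/3653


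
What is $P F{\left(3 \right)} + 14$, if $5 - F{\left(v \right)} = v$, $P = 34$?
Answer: $82$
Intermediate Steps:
$F{\left(v \right)} = 5 - v$
$P F{\left(3 \right)} + 14 = 34 \left(5 - 3\right) + 14 = 34 \cdot 2 + 14 = 68 + 14 = 82$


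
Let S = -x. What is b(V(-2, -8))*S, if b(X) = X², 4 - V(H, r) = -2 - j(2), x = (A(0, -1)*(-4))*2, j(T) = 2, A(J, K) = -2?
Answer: -1024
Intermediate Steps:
x = 16 (x = -2*(-4)*2 = 8*2 = 16)
V(H, r) = 8 (V(H, r) = 4 - (-2 - 1*2) = 4 - (-2 - 2) = 4 - 1*(-4) = 4 + 4 = 8)
S = -16 (S = -1*16 = -16)
b(V(-2, -8))*S = 8²*(-16) = 64*(-16) = -1024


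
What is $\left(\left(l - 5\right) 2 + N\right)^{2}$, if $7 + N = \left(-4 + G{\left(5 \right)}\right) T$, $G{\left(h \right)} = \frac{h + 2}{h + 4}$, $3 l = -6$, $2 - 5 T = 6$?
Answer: $\frac{687241}{2025} \approx 339.38$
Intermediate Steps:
$T = - \frac{4}{5}$ ($T = \frac{2}{5} - \frac{6}{5} = - \frac{4}{5} \approx -0.8$)
$l = -2$ ($l = \frac{1}{3} \left(-6\right) = -2$)
$G{\left(h \right)} = \frac{2 + h}{4 + h}$
$N = - \frac{199}{45}$ ($N = -7 + \left(-4 + \frac{2 + 5}{4 + 5}\right) \left(- \frac{4}{5}\right) = -7 + \left(-4 + \frac{1}{9} \cdot 7\right) \left(- \frac{4}{5}\right) = -7 + \left(-4 + \frac{7}{9}\right) \left(- \frac{4}{5}\right) = -7 - - \frac{116}{45} = -7 + \frac{116}{45} = - \frac{199}{45} \approx -4.4222$)
$\left(\left(l - 5\right) 2 + N\right)^{2} = \left(\left(-2 - 5\right) 2 - \frac{199}{45}\right)^{2} = \left(\left(-7\right) 2 - \frac{199}{45}\right)^{2} = \left(-14 - \frac{199}{45}\right)^{2} = \left(- \frac{829}{45}\right)^{2} = \frac{687241}{2025}$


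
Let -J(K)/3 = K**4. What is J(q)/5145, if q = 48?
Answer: -5308416/1715 ≈ -3095.3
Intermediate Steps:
J(K) = -3*K**4
J(q)/5145 = -3*48**4/5145 = -3*5308416*(1/5145) = -15925248*1/5145 = -5308416/1715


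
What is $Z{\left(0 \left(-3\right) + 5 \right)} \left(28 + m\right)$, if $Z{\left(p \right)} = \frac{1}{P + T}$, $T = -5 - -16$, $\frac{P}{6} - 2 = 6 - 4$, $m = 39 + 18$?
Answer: $\frac{17}{7} \approx 2.4286$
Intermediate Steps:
$m = 57$
$P = 24$ ($P = 12 + 6 \left(6 - 4\right) = 12 + 6 \cdot 2 = 12 + 12 = 24$)
$T = 11$ ($T = -5 + 16 = 11$)
$Z{\left(p \right)} = \frac{1}{35}$ ($Z{\left(p \right)} = \frac{1}{24 + 11} = \frac{1}{35}$)
$Z{\left(0 \left(-3\right) + 5 \right)} \left(28 + m\right) = \frac{28 + 57}{35} = \frac{1}{35} \cdot 85 = \frac{17}{7}$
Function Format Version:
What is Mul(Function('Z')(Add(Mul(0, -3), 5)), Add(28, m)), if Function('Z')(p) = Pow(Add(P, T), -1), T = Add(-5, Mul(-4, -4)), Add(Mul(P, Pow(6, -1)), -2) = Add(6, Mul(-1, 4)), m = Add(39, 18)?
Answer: Rational(17, 7) ≈ 2.4286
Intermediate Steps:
m = 57
P = 24 (P = Add(12, Mul(6, Add(6, Mul(-1, 4)))) = Add(12, Mul(6, Add(6, -4))) = Add(12, Mul(6, 2)) = Add(12, 12) = 24)
T = 11 (T = Add(-5, 16) = 11)
Function('Z')(p) = Rational(1, 35) (Function('Z')(p) = Pow(Add(24, 11), -1) = Pow(35, -1) = Rational(1, 35))
Mul(Function('Z')(Add(Mul(0, -3), 5)), Add(28, m)) = Mul(Rational(1, 35), Add(28, 57)) = Mul(Rational(1, 35), 85) = Rational(17, 7)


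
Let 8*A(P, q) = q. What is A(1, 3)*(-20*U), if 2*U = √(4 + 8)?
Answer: -15*√3/2 ≈ -12.990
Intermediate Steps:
U = √3 (U = √(4 + 8)/2 = √12/2 = (2*√3)/2 = √3 ≈ 1.7320)
A(P, q) = q/8
A(1, 3)*(-20*U) = ((⅛)*3)*(-20*√3) = 3*(-20*√3)/8 = -15*√3/2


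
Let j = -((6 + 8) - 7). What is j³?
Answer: -343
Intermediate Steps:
j = -7 (j = -(14 - 7) = -1*7 = -7)
j³ = (-7)³ = -343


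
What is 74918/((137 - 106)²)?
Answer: 74918/961 ≈ 77.958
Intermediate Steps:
74918/((137 - 106)²) = 74918/(31²) = 74918/961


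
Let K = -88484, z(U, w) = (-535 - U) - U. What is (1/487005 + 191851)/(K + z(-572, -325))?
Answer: -93432396256/42795564375 ≈ -2.1832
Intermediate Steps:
z(U, w) = -535 - 2*U
(1/487005 + 191851)/(K + z(-572, -325)) = (1/487005 + 191851)/(-88484 + (-535 - 2*(-572))) = (1/487005 + 191851)/(-88484 + (-535 + 1144)) = 93432396256/(487005*(-88484 + 609)) = (93432396256/487005)/(-87875) = (93432396256/487005)*(-1/87875) = -93432396256/42795564375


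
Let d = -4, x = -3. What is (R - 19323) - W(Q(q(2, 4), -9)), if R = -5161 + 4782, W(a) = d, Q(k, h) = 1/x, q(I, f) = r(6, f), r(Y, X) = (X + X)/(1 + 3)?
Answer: -19698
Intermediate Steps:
r(Y, X) = X/2 (r(Y, X) = (2*X)/4 = (2*X)*(1/4) = X/2)
q(I, f) = f/2
Q(k, h) = -1/3 (Q(k, h) = 1/(-3) = -1/3)
W(a) = -4
R = -379
(R - 19323) - W(Q(q(2, 4), -9)) = (-379 - 19323) - 1*(-4) = -19702 + 4 = -19698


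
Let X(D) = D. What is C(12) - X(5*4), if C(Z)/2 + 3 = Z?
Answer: -2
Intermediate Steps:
C(Z) = -6 + 2*Z
C(12) - X(5*4) = (-6 + 2*12) - 5*4 = (-6 + 24) - 1*20 = 18 - 20 = -2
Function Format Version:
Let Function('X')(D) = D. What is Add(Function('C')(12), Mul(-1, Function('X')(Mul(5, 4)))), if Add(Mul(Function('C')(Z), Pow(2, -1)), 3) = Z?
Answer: -2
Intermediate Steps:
Function('C')(Z) = Add(-6, Mul(2, Z))
Add(Function('C')(12), Mul(-1, Function('X')(Mul(5, 4)))) = Add(Add(-6, Mul(2, 12)), Mul(-1, Mul(5, 4))) = Add(Add(-6, 24), Mul(-1, 20)) = Add(18, -20) = -2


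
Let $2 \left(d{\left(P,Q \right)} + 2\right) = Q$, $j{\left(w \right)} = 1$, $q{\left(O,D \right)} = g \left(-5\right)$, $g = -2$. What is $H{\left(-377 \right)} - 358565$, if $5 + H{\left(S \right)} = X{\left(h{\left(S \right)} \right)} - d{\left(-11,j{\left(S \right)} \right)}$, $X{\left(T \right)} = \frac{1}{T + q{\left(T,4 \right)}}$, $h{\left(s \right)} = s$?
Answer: $- \frac{263189281}{734} \approx -3.5857 \cdot 10^{5}$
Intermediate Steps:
$q{\left(O,D \right)} = 10$ ($q{\left(O,D \right)} = \left(-2\right) \left(-5\right) = 10$)
$d{\left(P,Q \right)} = -2 + \frac{Q}{2}$
$X{\left(T \right)} = \frac{1}{10 + T}$ ($X{\left(T \right)} = \frac{1}{T + 10} = \frac{1}{10 + T}$)
$H{\left(S \right)} = - \frac{7}{2} + \frac{1}{10 + S}$ ($H{\left(S \right)} = -5 - \left(-2 + \frac{1}{2} - \frac{1}{10 + S}\right) = -5 + \left(\frac{1}{10 + S} - \left(-2 + \frac{1}{2}\right)\right) = -5 + \left(\frac{1}{10 + S} - - \frac{3}{2}\right) = -5 + \left(\frac{1}{10 + S} + \frac{3}{2}\right) = -5 + \left(\frac{3}{2} + \frac{1}{10 + S}\right) = - \frac{7}{2} + \frac{1}{10 + S}$)
$H{\left(-377 \right)} - 358565 = \frac{-68 - -2639}{2 \left(10 - 377\right)} - 358565 = \frac{-68 + 2639}{2 \left(-367\right)} - 358565 = \frac{1}{2} \left(- \frac{1}{367}\right) 2571 - 358565 = - \frac{2571}{734} - 358565 = - \frac{263189281}{734}$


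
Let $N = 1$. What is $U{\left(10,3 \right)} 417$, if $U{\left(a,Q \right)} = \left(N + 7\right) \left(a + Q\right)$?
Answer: $43368$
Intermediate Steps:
$U{\left(a,Q \right)} = 8 Q + 8 a$ ($U{\left(a,Q \right)} = \left(1 + 7\right) \left(a + Q\right) = 8 \left(Q + a\right) = 8 Q + 8 a$)
$U{\left(10,3 \right)} 417 = \left(8 \cdot 3 + 8 \cdot 10\right) 417 = \left(24 + 80\right) 417 = 104 \cdot 417 = 43368$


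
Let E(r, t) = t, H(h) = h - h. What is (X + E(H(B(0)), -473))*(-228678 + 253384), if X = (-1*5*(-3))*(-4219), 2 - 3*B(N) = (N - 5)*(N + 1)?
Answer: -1575205148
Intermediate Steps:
B(N) = 2/3 - (1 + N)*(-5 + N)/3 (B(N) = 2/3 - (N - 5)*(N + 1)/3 = 2/3 - (-5 + N)*(1 + N)/3 = 2/3 - (1 + N)*(-5 + N)/3)
H(h) = 0
X = -63285 (X = -5*(-3)*(-4219) = 15*(-4219) = -63285)
(X + E(H(B(0)), -473))*(-228678 + 253384) = (-63285 - 473)*(-228678 + 253384) = -63758*24706 = -1575205148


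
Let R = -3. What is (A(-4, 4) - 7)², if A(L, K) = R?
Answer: 100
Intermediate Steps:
A(L, K) = -3
(A(-4, 4) - 7)² = (-3 - 7)² = (-10)² = 100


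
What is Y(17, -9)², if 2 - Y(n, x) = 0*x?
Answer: 4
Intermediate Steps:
Y(n, x) = 2 (Y(n, x) = 2 - 0*x = 2 - 1*0 = 2 + 0 = 2)
Y(17, -9)² = 2² = 4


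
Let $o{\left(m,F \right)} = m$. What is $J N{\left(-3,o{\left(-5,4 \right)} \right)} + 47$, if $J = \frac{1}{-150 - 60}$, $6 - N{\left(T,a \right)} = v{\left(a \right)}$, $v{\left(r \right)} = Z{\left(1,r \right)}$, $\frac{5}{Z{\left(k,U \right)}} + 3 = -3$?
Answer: $\frac{59179}{1260} \approx 46.967$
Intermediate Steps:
$Z{\left(k,U \right)} = - \frac{5}{6}$ ($Z{\left(k,U \right)} = \frac{5}{-3 - 3} = \frac{5}{-6} = 5 \left(- \frac{1}{6}\right) = - \frac{5}{6}$)
$v{\left(r \right)} = - \frac{5}{6}$
$N{\left(T,a \right)} = \frac{41}{6}$ ($N{\left(T,a \right)} = 6 - - \frac{5}{6} = 6 + \frac{5}{6} = \frac{41}{6}$)
$J = - \frac{1}{210}$ ($J = \frac{1}{-210} = - \frac{1}{210} \approx -0.0047619$)
$J N{\left(-3,o{\left(-5,4 \right)} \right)} + 47 = \left(- \frac{1}{210}\right) \frac{41}{6} + 47 = - \frac{41}{1260} + 47 = \frac{59179}{1260}$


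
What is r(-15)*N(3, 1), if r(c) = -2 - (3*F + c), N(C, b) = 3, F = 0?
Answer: 39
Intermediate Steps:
r(c) = -2 - c (r(c) = -2 - (3*0 + c) = -2 - (0 + c) = -2 - c)
r(-15)*N(3, 1) = (-2 - 1*(-15))*3 = (-2 + 15)*3 = 13*3 = 39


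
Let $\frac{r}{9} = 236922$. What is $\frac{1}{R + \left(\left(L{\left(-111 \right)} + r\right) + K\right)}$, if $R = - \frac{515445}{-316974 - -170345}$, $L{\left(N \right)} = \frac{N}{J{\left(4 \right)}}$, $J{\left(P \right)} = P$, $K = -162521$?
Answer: $\frac{83788}{165041644699} \approx 5.0768 \cdot 10^{-7}$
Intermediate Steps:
$r = 2132298$ ($r = 9 \cdot 236922 = 2132298$)
$L{\left(N \right)} = \frac{N}{4}$
$R = \frac{73635}{20947}$ ($R = - \frac{515445}{-316974 + 170345} = - \frac{515445}{-146629} = \left(-515445\right) \left(- \frac{1}{146629}\right) = \frac{73635}{20947} \approx 3.5153$)
$\frac{1}{R + \left(\left(L{\left(-111 \right)} + r\right) + K\right)} = \frac{1}{\frac{73635}{20947} + \left(\left(\frac{1}{4} \left(-111\right) + 2132298\right) - 162521\right)} = \frac{1}{\frac{73635}{20947} + \left(\left(- \frac{111}{4} + 2132298\right) - 162521\right)} = \frac{1}{\frac{73635}{20947} + \left(\frac{8529081}{4} - 162521\right)} = \frac{1}{\frac{73635}{20947} + \frac{7878997}{4}} = \frac{1}{\frac{165041644699}{83788}} = \frac{83788}{165041644699}$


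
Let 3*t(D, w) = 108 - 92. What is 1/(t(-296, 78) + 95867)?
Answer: 3/287617 ≈ 1.0431e-5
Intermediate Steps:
t(D, w) = 16/3 (t(D, w) = (108 - 92)/3 = (1/3)*16 = 16/3)
1/(t(-296, 78) + 95867) = 1/(16/3 + 95867) = 1/(287617/3) = 3/287617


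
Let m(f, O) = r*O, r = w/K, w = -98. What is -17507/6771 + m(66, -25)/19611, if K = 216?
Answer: -202575527/78365556 ≈ -2.5850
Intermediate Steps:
r = -49/108 (r = -98/216 = -98*1/216 = -49/108 ≈ -0.45370)
m(f, O) = -49*O/108
-17507/6771 + m(66, -25)/19611 = -17507/6771 - 49/108*(-25)/19611 = -17507*1/6771 + (1225/108)*(1/19611) = -287/111 + 1225/2117988 = -202575527/78365556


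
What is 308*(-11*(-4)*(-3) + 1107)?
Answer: 300300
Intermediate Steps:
308*(-11*(-4)*(-3) + 1107) = 308*(44*(-3) + 1107) = 308*(-132 + 1107) = 308*975 = 300300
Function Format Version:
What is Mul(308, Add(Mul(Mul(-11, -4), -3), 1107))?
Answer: 300300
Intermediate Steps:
Mul(308, Add(Mul(Mul(-11, -4), -3), 1107)) = Mul(308, Add(Mul(44, -3), 1107)) = Mul(308, Add(-132, 1107)) = Mul(308, 975) = 300300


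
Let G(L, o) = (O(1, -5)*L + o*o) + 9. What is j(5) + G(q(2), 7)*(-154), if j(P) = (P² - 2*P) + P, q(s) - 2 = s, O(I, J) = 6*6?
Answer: -31088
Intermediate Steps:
O(I, J) = 36
q(s) = 2 + s
G(L, o) = 9 + o² + 36*L (G(L, o) = (36*L + o*o) + 9 = (36*L + o²) + 9 = (o² + 36*L) + 9 = 9 + o² + 36*L)
j(P) = P² - P
j(5) + G(q(2), 7)*(-154) = 5*(-1 + 5) + (9 + 7² + 36*(2 + 2))*(-154) = 5*4 + (9 + 49 + 36*4)*(-154) = 20 + (9 + 49 + 144)*(-154) = 20 + 202*(-154) = 20 - 31108 = -31088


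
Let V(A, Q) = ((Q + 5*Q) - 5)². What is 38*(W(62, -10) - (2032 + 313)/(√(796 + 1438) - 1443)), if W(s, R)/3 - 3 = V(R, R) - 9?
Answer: 426671676/887 + 38*√2234/887 ≈ 4.8103e+5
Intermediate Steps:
V(A, Q) = (-5 + 6*Q)² (V(A, Q) = (6*Q - 5)² = (-5 + 6*Q)²)
W(s, R) = -18 + 3*(-5 + 6*R)² (W(s, R) = 9 + 3*((-5 + 6*R)² - 9) = 9 + 3*(-9 + (-5 + 6*R)²) = 9 + (-27 + 3*(-5 + 6*R)²) = -18 + 3*(-5 + 6*R)²)
38*(W(62, -10) - (2032 + 313)/(√(796 + 1438) - 1443)) = 38*((-18 + 3*(-5 + 6*(-10))²) - (2032 + 313)/(√(796 + 1438) - 1443)) = 38*((-18 + 3*(-5 - 60)²) - 2345/(√2234 - 1443)) = 38*((-18 + 3*(-65)²) - 2345/(-1443 + √2234)) = 38*((-18 + 3*4225) - 2345/(-1443 + √2234)) = 38*((-18 + 12675) - 2345/(-1443 + √2234)) = 38*(12657 - 2345/(-1443 + √2234)) = 480966 - 89110/(-1443 + √2234)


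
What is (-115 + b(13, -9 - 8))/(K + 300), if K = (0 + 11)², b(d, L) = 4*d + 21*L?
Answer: -420/421 ≈ -0.99762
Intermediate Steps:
K = 121 (K = 11² = 121)
(-115 + b(13, -9 - 8))/(K + 300) = (-115 + (4*13 + 21*(-9 - 8)))/(121 + 300) = (-115 + (52 + 21*(-17)))/421 = (-115 + (52 - 357))*(1/421) = (-115 - 305)*(1/421) = -420*1/421 = -420/421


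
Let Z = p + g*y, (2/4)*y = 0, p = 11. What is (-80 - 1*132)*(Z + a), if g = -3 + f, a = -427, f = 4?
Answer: 88192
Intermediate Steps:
y = 0 (y = 2*0 = 0)
g = 1 (g = -3 + 4 = 1)
Z = 11 (Z = 11 + 1*0 = 11 + 0 = 11)
(-80 - 1*132)*(Z + a) = (-80 - 1*132)*(11 - 427) = (-80 - 132)*(-416) = -212*(-416) = 88192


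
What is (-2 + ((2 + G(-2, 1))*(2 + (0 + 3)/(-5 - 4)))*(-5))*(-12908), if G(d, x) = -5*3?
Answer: -4117652/3 ≈ -1.3726e+6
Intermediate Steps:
G(d, x) = -15
(-2 + ((2 + G(-2, 1))*(2 + (0 + 3)/(-5 - 4)))*(-5))*(-12908) = (-2 + ((2 - 15)*(2 + (0 + 3)/(-5 - 4)))*(-5))*(-12908) = (-2 - 13*(2 + 3/(-9))*(-5))*(-12908) = (-2 - 13*(2 + 3*(-⅑))*(-5))*(-12908) = (-2 - 13*(2 - ⅓)*(-5))*(-12908) = (-2 - 13*5/3*(-5))*(-12908) = (-2 - 65/3*(-5))*(-12908) = (-2 + 325/3)*(-12908) = (319/3)*(-12908) = -4117652/3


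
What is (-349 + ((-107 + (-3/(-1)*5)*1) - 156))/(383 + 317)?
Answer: -597/700 ≈ -0.85286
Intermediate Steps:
(-349 + ((-107 + (-3/(-1)*5)*1) - 156))/(383 + 317) = (-349 + ((-107 + (-3*(-1)*5)*1) - 156))/700 = (-349 + ((-107 + (3*5)*1) - 156))*(1/700) = (-349 + ((-107 + 15*1) - 156))*(1/700) = (-349 + ((-107 + 15) - 156))*(1/700) = (-349 + (-92 - 156))*(1/700) = (-349 - 248)*(1/700) = -597*1/700 = -597/700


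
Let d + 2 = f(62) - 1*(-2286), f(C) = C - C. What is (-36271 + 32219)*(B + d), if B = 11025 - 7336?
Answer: -24202596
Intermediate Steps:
f(C) = 0
d = 2284 (d = -2 + (0 - 1*(-2286)) = -2 + (0 + 2286) = -2 + 2286 = 2284)
B = 3689
(-36271 + 32219)*(B + d) = (-36271 + 32219)*(3689 + 2284) = -4052*5973 = -24202596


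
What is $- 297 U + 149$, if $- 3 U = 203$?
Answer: $20246$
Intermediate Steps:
$U = - \frac{203}{3}$ ($U = \left(- \frac{1}{3}\right) 203 = - \frac{203}{3} \approx -67.667$)
$- 297 U + 149 = \left(-297\right) \left(- \frac{203}{3}\right) + 149 = 20097 + 149 = 20246$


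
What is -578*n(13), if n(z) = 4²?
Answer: -9248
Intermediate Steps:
n(z) = 16
-578*n(13) = -578*16 = -9248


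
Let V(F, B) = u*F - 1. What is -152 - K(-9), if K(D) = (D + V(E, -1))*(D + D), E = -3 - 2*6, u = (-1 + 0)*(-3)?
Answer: -1142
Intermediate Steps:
u = 3 (u = -1*(-3) = 3)
E = -15 (E = -3 - 12 = -15)
V(F, B) = -1 + 3*F (V(F, B) = 3*F - 1 = -1 + 3*F)
K(D) = 2*D*(-46 + D) (K(D) = (D + (-1 + 3*(-15)))*(D + D) = (D + (-1 - 45))*(2*D) = (D - 46)*(2*D) = (-46 + D)*(2*D) = 2*D*(-46 + D))
-152 - K(-9) = -152 - 2*(-9)*(-46 - 9) = -152 - 2*(-9)*(-55) = -152 - 1*990 = -152 - 990 = -1142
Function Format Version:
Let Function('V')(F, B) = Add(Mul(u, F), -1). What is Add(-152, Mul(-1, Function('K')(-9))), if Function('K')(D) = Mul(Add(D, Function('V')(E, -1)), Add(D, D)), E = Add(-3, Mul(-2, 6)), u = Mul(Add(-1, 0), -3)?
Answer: -1142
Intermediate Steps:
u = 3 (u = Mul(-1, -3) = 3)
E = -15 (E = Add(-3, -12) = -15)
Function('V')(F, B) = Add(-1, Mul(3, F)) (Function('V')(F, B) = Add(Mul(3, F), -1) = Add(-1, Mul(3, F)))
Function('K')(D) = Mul(2, D, Add(-46, D)) (Function('K')(D) = Mul(Add(D, Add(-1, Mul(3, -15))), Add(D, D)) = Mul(Add(D, Add(-1, -45)), Mul(2, D)) = Mul(Add(D, -46), Mul(2, D)) = Mul(Add(-46, D), Mul(2, D)) = Mul(2, D, Add(-46, D)))
Add(-152, Mul(-1, Function('K')(-9))) = Add(-152, Mul(-1, Mul(2, -9, Add(-46, -9)))) = Add(-152, Mul(-1, Mul(2, -9, -55))) = Add(-152, Mul(-1, 990)) = Add(-152, -990) = -1142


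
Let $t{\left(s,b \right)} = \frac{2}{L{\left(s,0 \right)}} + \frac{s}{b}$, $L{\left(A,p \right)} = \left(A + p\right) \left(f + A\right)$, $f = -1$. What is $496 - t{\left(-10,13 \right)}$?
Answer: $\frac{355177}{715} \approx 496.75$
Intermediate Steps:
$L{\left(A,p \right)} = \left(-1 + A\right) \left(A + p\right)$ ($L{\left(A,p \right)} = \left(A + p\right) \left(-1 + A\right) = \left(-1 + A\right) \left(A + p\right)$)
$t{\left(s,b \right)} = \frac{2}{s^{2} - s} + \frac{s}{b}$ ($t{\left(s,b \right)} = \frac{2}{s^{2} - s - 0 + s 0} + \frac{s}{b} = \frac{2}{s^{2} - s + 0 + 0} + \frac{s}{b} = \frac{2}{s^{2} - s} + \frac{s}{b}$)
$496 - t{\left(-10,13 \right)} = 496 - \frac{2 \cdot 13 + \left(-10\right)^{2} \left(-1 - 10\right)}{13 \left(-10\right) \left(-1 - 10\right)} = 496 - \frac{1}{13} \left(- \frac{1}{10}\right) \frac{1}{-11} \left(26 + 100 \left(-11\right)\right) = 496 - \frac{1}{13} \left(- \frac{1}{10}\right) \left(- \frac{1}{11}\right) \left(26 - 1100\right) = 496 - \frac{1}{13} \left(- \frac{1}{10}\right) \left(- \frac{1}{11}\right) \left(-1074\right) = 496 - - \frac{537}{715} = 496 + \frac{537}{715} = \frac{355177}{715}$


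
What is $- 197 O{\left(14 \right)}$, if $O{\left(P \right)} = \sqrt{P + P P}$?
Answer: $- 197 \sqrt{210} \approx -2854.8$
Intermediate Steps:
$O{\left(P \right)} = \sqrt{P + P^{2}}$
$- 197 O{\left(14 \right)} = - 197 \sqrt{14 \left(1 + 14\right)} = - 197 \sqrt{14 \cdot 15} = - 197 \sqrt{210}$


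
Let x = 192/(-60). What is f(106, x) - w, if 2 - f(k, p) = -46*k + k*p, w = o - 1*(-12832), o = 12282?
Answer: -99484/5 ≈ -19897.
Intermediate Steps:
x = -16/5 (x = 192*(-1/60) = -16/5 ≈ -3.2000)
w = 25114 (w = 12282 - 1*(-12832) = 12282 + 12832 = 25114)
f(k, p) = 2 + 46*k - k*p (f(k, p) = 2 - (-46*k + k*p) = 2 + (46*k - k*p) = 2 + 46*k - k*p)
f(106, x) - w = (2 + 46*106 - 1*106*(-16/5)) - 1*25114 = (2 + 4876 + 1696/5) - 25114 = 26086/5 - 25114 = -99484/5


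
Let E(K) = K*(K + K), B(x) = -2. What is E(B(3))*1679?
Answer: 13432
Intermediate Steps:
E(K) = 2*K² (E(K) = K*(2*K) = 2*K²)
E(B(3))*1679 = (2*(-2)²)*1679 = (2*4)*1679 = 8*1679 = 13432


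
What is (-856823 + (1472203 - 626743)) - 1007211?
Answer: -1018574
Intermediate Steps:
(-856823 + (1472203 - 626743)) - 1007211 = (-856823 + 845460) - 1007211 = -11363 - 1007211 = -1018574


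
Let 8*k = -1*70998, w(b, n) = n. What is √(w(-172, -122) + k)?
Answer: I*√35987/2 ≈ 94.851*I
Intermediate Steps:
k = -35499/4 (k = (-1*70998)/8 = (⅛)*(-70998) = -35499/4 ≈ -8874.8)
√(w(-172, -122) + k) = √(-122 - 35499/4) = √(-35987/4) = I*√35987/2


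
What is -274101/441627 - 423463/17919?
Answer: -63974770040/2637838071 ≈ -24.253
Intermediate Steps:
-274101/441627 - 423463/17919 = -274101*1/441627 - 423463*1/17919 = -91367/147209 - 423463/17919 = -63974770040/2637838071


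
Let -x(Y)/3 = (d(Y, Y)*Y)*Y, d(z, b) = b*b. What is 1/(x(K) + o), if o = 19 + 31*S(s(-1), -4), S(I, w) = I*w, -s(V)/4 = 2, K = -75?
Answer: -1/94920864 ≈ -1.0535e-8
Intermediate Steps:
s(V) = -8 (s(V) = -4*2 = -8)
d(z, b) = b²
x(Y) = -3*Y⁴ (x(Y) = -3*Y²*Y*Y = -3*Y³*Y = -3*Y⁴)
o = 1011 (o = 19 + 31*(-8*(-4)) = 19 + 31*32 = 19 + 992 = 1011)
1/(x(K) + o) = 1/(-3*(-75)⁴ + 1011) = 1/(-3*31640625 + 1011) = 1/(-94921875 + 1011) = 1/(-94920864) = -1/94920864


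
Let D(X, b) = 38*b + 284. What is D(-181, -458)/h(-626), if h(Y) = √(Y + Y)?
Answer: 8560*I*√313/313 ≈ 483.84*I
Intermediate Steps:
D(X, b) = 284 + 38*b
h(Y) = √2*√Y (h(Y) = √(2*Y) = √2*√Y)
D(-181, -458)/h(-626) = (284 + 38*(-458))/((√2*√(-626))) = (284 - 17404)/((√2*(I*√626))) = -17120*(-I*√313/626) = -(-8560)*I*√313/313 = 8560*I*√313/313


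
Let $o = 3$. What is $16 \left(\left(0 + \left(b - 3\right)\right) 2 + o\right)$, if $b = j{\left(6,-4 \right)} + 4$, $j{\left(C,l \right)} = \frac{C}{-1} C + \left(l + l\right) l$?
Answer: $-48$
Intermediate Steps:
$j{\left(C,l \right)} = - C^{2} + 2 l^{2}$ ($j{\left(C,l \right)} = C \left(-1\right) C + 2 l l = - C C + 2 l^{2} = - C^{2} + 2 l^{2}$)
$b = 0$ ($b = \left(- 6^{2} + 2 \left(-4\right)^{2}\right) + 4 = \left(\left(-1\right) 36 + 2 \cdot 16\right) + 4 = \left(-36 + 32\right) + 4 = -4 + 4 = 0$)
$16 \left(\left(0 + \left(b - 3\right)\right) 2 + o\right) = 16 \left(\left(0 + \left(0 - 3\right)\right) 2 + 3\right) = 16 \left(\left(0 - 3\right) 2 + 3\right) = 16 \left(\left(-3\right) 2 + 3\right) = 16 \left(-6 + 3\right) = 16 \left(-3\right) = -48$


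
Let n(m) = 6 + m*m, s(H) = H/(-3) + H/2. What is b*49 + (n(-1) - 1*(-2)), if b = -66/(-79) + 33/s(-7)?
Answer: -105549/79 ≈ -1336.1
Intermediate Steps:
s(H) = H/6 (s(H) = H*(-⅓) + H*(½) = -H/3 + H/2 = H/6)
n(m) = 6 + m²
b = -15180/553 (b = -66/(-79) + 33/(((⅙)*(-7))) = -66*(-1/79) + 33/(-7/6) = 66/79 + 33*(-6/7) = 66/79 - 198/7 = -15180/553 ≈ -27.450)
b*49 + (n(-1) - 1*(-2)) = -15180/553*49 + ((6 + (-1)²) - 1*(-2)) = -106260/79 + ((6 + 1) + 2) = -106260/79 + (7 + 2) = -106260/79 + 9 = -105549/79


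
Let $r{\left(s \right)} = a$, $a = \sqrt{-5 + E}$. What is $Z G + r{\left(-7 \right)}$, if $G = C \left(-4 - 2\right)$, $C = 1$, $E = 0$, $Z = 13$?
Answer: $-78 + i \sqrt{5} \approx -78.0 + 2.2361 i$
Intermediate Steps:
$G = -6$ ($G = 1 \left(-4 - 2\right) = 1 \left(-6\right) = -6$)
$a = i \sqrt{5}$ ($a = \sqrt{-5 + 0} = \sqrt{-5} = i \sqrt{5} \approx 2.2361 i$)
$r{\left(s \right)} = i \sqrt{5}$
$Z G + r{\left(-7 \right)} = 13 \left(-6\right) + i \sqrt{5} = -78 + i \sqrt{5}$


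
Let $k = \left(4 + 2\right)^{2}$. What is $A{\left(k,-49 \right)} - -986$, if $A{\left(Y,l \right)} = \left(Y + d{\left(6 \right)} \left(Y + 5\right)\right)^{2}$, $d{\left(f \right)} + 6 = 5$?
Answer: $1011$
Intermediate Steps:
$k = 36$ ($k = 6^{2} = 36$)
$d{\left(f \right)} = -1$ ($d{\left(f \right)} = -6 + 5 = -1$)
$A{\left(Y,l \right)} = 25$ ($A{\left(Y,l \right)} = \left(Y - \left(Y + 5\right)\right)^{2} = \left(Y - \left(5 + Y\right)\right)^{2} = \left(-5\right)^{2} = 25$)
$A{\left(k,-49 \right)} - -986 = 25 - -986 = 25 + 986 = 1011$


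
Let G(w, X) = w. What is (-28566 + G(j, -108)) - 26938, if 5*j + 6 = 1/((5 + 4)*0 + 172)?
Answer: -47734471/860 ≈ -55505.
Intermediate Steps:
j = -1031/860 (j = -6/5 + 1/(5*((5 + 4)*0 + 172)) = -6/5 + 1/(5*(9*0 + 172)) = -6/5 + 1/(5*(0 + 172)) = -6/5 + (⅕)/172 = -6/5 + (⅕)*(1/172) = -6/5 + 1/860 = -1031/860 ≈ -1.1988)
(-28566 + G(j, -108)) - 26938 = (-28566 - 1031/860) - 26938 = -24567791/860 - 26938 = -47734471/860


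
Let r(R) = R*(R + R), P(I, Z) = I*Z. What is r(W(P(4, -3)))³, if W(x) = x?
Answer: 23887872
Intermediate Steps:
r(R) = 2*R² (r(R) = R*(2*R) = 2*R²)
r(W(P(4, -3)))³ = (2*(4*(-3))²)³ = (2*(-12)²)³ = (2*144)³ = 288³ = 23887872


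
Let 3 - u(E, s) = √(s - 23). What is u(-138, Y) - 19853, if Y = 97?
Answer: -19850 - √74 ≈ -19859.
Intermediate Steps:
u(E, s) = 3 - √(-23 + s) (u(E, s) = 3 - √(s - 23) = 3 - √(-23 + s))
u(-138, Y) - 19853 = (3 - √(-23 + 97)) - 19853 = (3 - √74) - 19853 = -19850 - √74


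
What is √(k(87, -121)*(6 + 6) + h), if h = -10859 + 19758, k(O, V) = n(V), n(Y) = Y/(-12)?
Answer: 2*√2255 ≈ 94.974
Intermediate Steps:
n(Y) = -Y/12 (n(Y) = Y*(-1/12) = -Y/12)
k(O, V) = -V/12
h = 8899
√(k(87, -121)*(6 + 6) + h) = √((-1/12*(-121))*(6 + 6) + 8899) = √((121/12)*12 + 8899) = √(121 + 8899) = √9020 = 2*√2255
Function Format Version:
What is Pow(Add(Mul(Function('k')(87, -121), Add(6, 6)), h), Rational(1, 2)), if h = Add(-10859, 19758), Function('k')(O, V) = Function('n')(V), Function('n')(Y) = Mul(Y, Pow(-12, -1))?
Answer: Mul(2, Pow(2255, Rational(1, 2))) ≈ 94.974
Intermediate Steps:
Function('n')(Y) = Mul(Rational(-1, 12), Y) (Function('n')(Y) = Mul(Y, Rational(-1, 12)) = Mul(Rational(-1, 12), Y))
Function('k')(O, V) = Mul(Rational(-1, 12), V)
h = 8899
Pow(Add(Mul(Function('k')(87, -121), Add(6, 6)), h), Rational(1, 2)) = Pow(Add(Mul(Mul(Rational(-1, 12), -121), Add(6, 6)), 8899), Rational(1, 2)) = Pow(Add(Mul(Rational(121, 12), 12), 8899), Rational(1, 2)) = Pow(Add(121, 8899), Rational(1, 2)) = Pow(9020, Rational(1, 2)) = Mul(2, Pow(2255, Rational(1, 2)))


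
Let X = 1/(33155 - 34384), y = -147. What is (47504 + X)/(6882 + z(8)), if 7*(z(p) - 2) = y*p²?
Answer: 11676483/1361732 ≈ 8.5747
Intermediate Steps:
X = -1/1229 (X = 1/(-1229) = -1/1229 ≈ -0.00081367)
z(p) = 2 - 21*p² (z(p) = 2 + (-147*p²)/7 = 2 - 21*p²)
(47504 + X)/(6882 + z(8)) = (47504 - 1/1229)/(6882 + (2 - 21*8²)) = 58382415/(1229*(6882 + (2 - 21*64))) = 58382415/(1229*(6882 + (2 - 1344))) = 58382415/(1229*(6882 - 1342)) = (58382415/1229)/5540 = (58382415/1229)*(1/5540) = 11676483/1361732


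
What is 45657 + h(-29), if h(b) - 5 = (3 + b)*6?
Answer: 45506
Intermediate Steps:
h(b) = 23 + 6*b (h(b) = 5 + (3 + b)*6 = 5 + (18 + 6*b) = 23 + 6*b)
45657 + h(-29) = 45657 + (23 + 6*(-29)) = 45657 + (23 - 174) = 45657 - 151 = 45506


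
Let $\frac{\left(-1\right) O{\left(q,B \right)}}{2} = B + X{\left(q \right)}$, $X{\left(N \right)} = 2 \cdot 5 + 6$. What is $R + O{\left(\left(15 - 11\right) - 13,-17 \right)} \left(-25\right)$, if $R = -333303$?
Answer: $-333353$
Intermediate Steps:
$X{\left(N \right)} = 16$ ($X{\left(N \right)} = 10 + 6 = 16$)
$O{\left(q,B \right)} = -32 - 2 B$ ($O{\left(q,B \right)} = - 2 \left(B + 16\right) = - 2 \left(16 + B\right) = -32 - 2 B$)
$R + O{\left(\left(15 - 11\right) - 13,-17 \right)} \left(-25\right) = -333303 + \left(-32 - -34\right) \left(-25\right) = -333303 + \left(-32 + 34\right) \left(-25\right) = -333303 + 2 \left(-25\right) = -333303 - 50 = -333353$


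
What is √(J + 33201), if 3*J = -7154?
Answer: √277347/3 ≈ 175.55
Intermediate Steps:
J = -7154/3 (J = (⅓)*(-7154) = -7154/3 ≈ -2384.7)
√(J + 33201) = √(-7154/3 + 33201) = √(92449/3) = √277347/3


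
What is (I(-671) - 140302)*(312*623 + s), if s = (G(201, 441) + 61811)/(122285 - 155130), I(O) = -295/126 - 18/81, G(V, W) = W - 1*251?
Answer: -7524172994541775/275898 ≈ -2.7272e+10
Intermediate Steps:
G(V, W) = -251 + W (G(V, W) = W - 251 = -251 + W)
I(O) = -323/126 (I(O) = -295*1/126 - 18*1/81 = -295/126 - 2/9 = -323/126)
s = -62001/32845 (s = ((-251 + 441) + 61811)/(122285 - 155130) = (190 + 61811)/(-32845) = 62001*(-1/32845) = -62001/32845 ≈ -1.8877)
(I(-671) - 140302)*(312*623 + s) = (-323/126 - 140302)*(312*623 - 62001/32845) = -17678375*(194376 - 62001/32845)/126 = -17678375/126*6384217719/32845 = -7524172994541775/275898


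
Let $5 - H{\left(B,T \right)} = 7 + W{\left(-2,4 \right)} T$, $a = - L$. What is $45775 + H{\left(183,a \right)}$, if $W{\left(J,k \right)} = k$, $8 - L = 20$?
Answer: $45725$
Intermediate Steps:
$L = -12$ ($L = 8 - 20 = -12$)
$a = 12$ ($a = \left(-1\right) \left(-12\right) = 12$)
$H{\left(B,T \right)} = -2 - 4 T$ ($H{\left(B,T \right)} = 5 - \left(7 + 4 T\right) = -2 - 4 T$)
$45775 + H{\left(183,a \right)} = 45775 - 50 = 45725$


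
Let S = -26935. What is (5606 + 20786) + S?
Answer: -543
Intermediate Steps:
(5606 + 20786) + S = (5606 + 20786) - 26935 = 26392 - 26935 = -543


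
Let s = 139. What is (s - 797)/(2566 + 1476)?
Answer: -7/43 ≈ -0.16279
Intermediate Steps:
(s - 797)/(2566 + 1476) = (139 - 797)/(2566 + 1476) = -658/4042 = -658*1/4042 = -7/43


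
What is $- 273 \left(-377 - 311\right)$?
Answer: $187824$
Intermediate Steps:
$- 273 \left(-377 - 311\right) = \left(-273\right) \left(-688\right) = 187824$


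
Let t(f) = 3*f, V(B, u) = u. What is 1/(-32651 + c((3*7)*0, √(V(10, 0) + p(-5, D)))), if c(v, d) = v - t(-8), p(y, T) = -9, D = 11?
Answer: -1/32627 ≈ -3.0649e-5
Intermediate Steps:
c(v, d) = 24 + v (c(v, d) = v - 3*(-8) = v - 1*(-24) = v + 24 = 24 + v)
1/(-32651 + c((3*7)*0, √(V(10, 0) + p(-5, D)))) = 1/(-32651 + (24 + (3*7)*0)) = 1/(-32651 + (24 + 21*0)) = 1/(-32651 + (24 + 0)) = 1/(-32651 + 24) = 1/(-32627) = -1/32627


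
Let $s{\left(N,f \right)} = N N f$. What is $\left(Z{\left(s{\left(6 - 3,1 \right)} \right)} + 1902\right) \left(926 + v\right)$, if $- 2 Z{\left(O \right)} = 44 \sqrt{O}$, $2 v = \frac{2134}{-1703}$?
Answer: $\frac{2893372596}{1703} \approx 1.699 \cdot 10^{6}$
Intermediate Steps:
$v = - \frac{1067}{1703}$ ($v = \frac{2134 \frac{1}{-1703}}{2} = \frac{2134 \left(- \frac{1}{1703}\right)}{2} = \frac{1}{2} \left(- \frac{2134}{1703}\right) = - \frac{1067}{1703} \approx -0.62654$)
$s{\left(N,f \right)} = f N^{2}$ ($s{\left(N,f \right)} = N^{2} f = f N^{2}$)
$Z{\left(O \right)} = - 22 \sqrt{O}$ ($Z{\left(O \right)} = - \frac{44 \sqrt{O}}{2} = - 22 \sqrt{O}$)
$\left(Z{\left(s{\left(6 - 3,1 \right)} \right)} + 1902\right) \left(926 + v\right) = \left(- 22 \sqrt{1 \left(6 - 3\right)^{2}} + 1902\right) \left(926 - \frac{1067}{1703}\right) = \left(- 22 \sqrt{1 \left(6 - 3\right)^{2}} + 1902\right) \frac{1575911}{1703} = \left(- 22 \sqrt{1 \cdot 3^{2}} + 1902\right) \frac{1575911}{1703} = \left(- 22 \sqrt{1 \cdot 9} + 1902\right) \frac{1575911}{1703} = \left(- 22 \sqrt{9} + 1902\right) \frac{1575911}{1703} = \left(\left(-22\right) 3 + 1902\right) \frac{1575911}{1703} = \left(-66 + 1902\right) \frac{1575911}{1703} = 1836 \cdot \frac{1575911}{1703} = \frac{2893372596}{1703}$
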